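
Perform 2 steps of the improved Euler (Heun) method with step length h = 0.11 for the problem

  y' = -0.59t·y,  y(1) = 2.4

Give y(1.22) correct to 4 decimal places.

2.0782

Heun: k1 = f(t_n, y_n); k2 = f(t_n + h, y_n + h·k1); y_{n+1} = y_n + (h/2)·(k1 + k2).
t=1.000000, y=2.400000:
  k1 = f(1.000000, 2.400000) = -1.416000
  k2 = f(1.110000, 2.244240) = -1.469753
  y ← 2.400000 + (0.11/2)·(-1.416000 + (-1.469753)) = 2.241284
t=1.110000, y=2.241284:
  k1 = f(1.110000, 2.241284) = -1.467817
  k2 = f(1.220000, 2.079824) = -1.497057
  y ← 2.241284 + (0.11/2)·(-1.467817 + (-1.497057)) = 2.078216
y(1.22) ≈ 2.0782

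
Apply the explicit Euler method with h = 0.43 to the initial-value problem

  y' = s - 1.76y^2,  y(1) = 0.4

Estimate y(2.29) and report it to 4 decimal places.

Euler: y_{n+1} = y_n + h·f(s_n, y_n).
s=1.000000, y=0.400000: f=0.718400 → y ← 0.400000 + 0.43·0.718400 = 0.708912
s=1.430000, y=0.708912: f=0.545501 → y ← 0.708912 + 0.43·0.545501 = 0.943477
s=1.860000, y=0.943477: f=0.293337 → y ← 0.943477 + 0.43·0.293337 = 1.069612
y(2.29) ≈ 1.0696

1.0696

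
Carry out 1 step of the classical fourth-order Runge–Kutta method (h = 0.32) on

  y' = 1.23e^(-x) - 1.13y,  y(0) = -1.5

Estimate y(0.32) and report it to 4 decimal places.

-0.7651

RK4: k1 = f(x_n, y_n); k2 = f(x_n + h/2, y_n + (h/2)·k1); k3 = f(x_n + h/2, y_n + (h/2)·k2); k4 = f(x_n + h, y_n + h·k3); y_{n+1} = y_n + (h/6)·(k1 + 2k2 + 2k3 + k4).
x=0.000000, y=-1.500000:
  k1 = f(0.000000, -1.500000) = 2.925000
  k2 = f(0.160000, -1.032000) = 2.214297
  k3 = f(0.160000, -1.145713) = 2.342792
  k4 = f(0.320000, -0.750307) = 1.741010
  y ← -1.500000 + (0.32/6)·(k1 + 2k2 + 2k3 + k4) = -0.765057
y(0.32) ≈ -0.7651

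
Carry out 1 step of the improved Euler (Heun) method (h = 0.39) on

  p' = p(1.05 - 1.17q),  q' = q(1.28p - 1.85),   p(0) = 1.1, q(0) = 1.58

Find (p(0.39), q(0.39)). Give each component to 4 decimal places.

0.8578, 1.2193

Heun on (p,q): k1 = f(x_n, state_n); k2 = f(x_n + h, state_n + h·k1); state_{n+1} = state_n + (h/2)·(k1 + k2).
0.000000: (1.100000, 1.580000)
  k1 = (-0.878460, -0.698360)
  predictor → (0.757401, 1.307640)
  k2 = (-0.363506, -1.151412)
  → (0.857817, 1.219294)
(p(0.39), q(0.39)) ≈ (0.8578, 1.2193)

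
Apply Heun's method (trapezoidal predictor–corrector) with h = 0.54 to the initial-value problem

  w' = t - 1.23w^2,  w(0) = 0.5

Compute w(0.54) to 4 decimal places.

0.5257

Heun: k1 = f(t_n, w_n); k2 = f(t_n + h, w_n + h·k1); w_{n+1} = w_n + (h/2)·(k1 + k2).
t=0.000000, w=0.500000:
  k1 = f(0.000000, 0.500000) = -0.307500
  k2 = f(0.540000, 0.333950) = 0.402827
  w ← 0.500000 + (0.54/2)·(-0.307500 + 0.402827) = 0.525738
w(0.54) ≈ 0.5257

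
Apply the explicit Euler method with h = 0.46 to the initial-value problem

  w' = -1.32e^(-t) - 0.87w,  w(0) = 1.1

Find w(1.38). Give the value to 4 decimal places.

Euler: w_{n+1} = w_n + h·f(t_n, w_n).
t=0.000000, w=1.100000: f=-2.277000 → w ← 1.100000 + 0.46·(-2.277000) = 0.052580
t=0.460000, w=0.052580: f=-0.879039 → w ← 0.052580 + 0.46·(-0.879039) = -0.351778
t=0.920000, w=-0.351778: f=-0.219998 → w ← -0.351778 + 0.46·(-0.219998) = -0.452977
w(1.38) ≈ -0.4530

-0.4530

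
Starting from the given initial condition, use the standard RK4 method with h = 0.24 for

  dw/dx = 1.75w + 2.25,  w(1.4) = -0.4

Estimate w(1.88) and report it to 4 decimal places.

0.7656

RK4: k1 = f(x_n, w_n); k2 = f(x_n + h/2, w_n + (h/2)·k1); k3 = f(x_n + h/2, w_n + (h/2)·k2); k4 = f(x_n + h, w_n + h·k3); w_{n+1} = w_n + (h/6)·(k1 + 2k2 + 2k3 + k4).
x=1.400000, w=-0.400000:
  k1 = f(1.400000, -0.400000) = 1.550000
  k2 = f(1.520000, -0.214000) = 1.875500
  k3 = f(1.520000, -0.174940) = 1.943855
  k4 = f(1.640000, 0.066525) = 2.366419
  w ← -0.400000 + (0.24/6)·(k1 + 2k2 + 2k3 + k4) = 0.062205
x=1.640000, w=0.062205:
  k1 = f(1.640000, 0.062205) = 2.358859
  k2 = f(1.760000, 0.345268) = 2.854219
  k3 = f(1.760000, 0.404711) = 2.958245
  k4 = f(1.880000, 0.772184) = 3.601322
  w ← 0.062205 + (0.24/6)·(k1 + 2k2 + 2k3 + k4) = 0.765610
w(1.88) ≈ 0.7656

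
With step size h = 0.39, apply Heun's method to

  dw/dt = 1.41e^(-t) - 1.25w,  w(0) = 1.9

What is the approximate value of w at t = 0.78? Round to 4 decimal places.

1.1852

Heun: k1 = f(t_n, w_n); k2 = f(t_n + h, w_n + h·k1); w_{n+1} = w_n + (h/2)·(k1 + k2).
t=0.000000, w=1.900000:
  k1 = f(0.000000, 1.900000) = -0.965000
  k2 = f(0.390000, 1.523650) = -0.949912
  w ← 1.900000 + (0.39/2)·(-0.965000 + (-0.949912)) = 1.526592
t=0.390000, w=1.526592:
  k1 = f(0.390000, 1.526592) = -0.953590
  k2 = f(0.780000, 1.154692) = -0.797013
  w ← 1.526592 + (0.39/2)·(-0.953590 + (-0.797013)) = 1.185225
w(0.78) ≈ 1.1852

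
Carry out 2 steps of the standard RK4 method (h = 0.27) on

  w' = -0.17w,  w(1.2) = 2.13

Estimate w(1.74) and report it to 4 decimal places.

RK4: k1 = f(x_n, w_n); k2 = f(x_n + h/2, w_n + (h/2)·k1); k3 = f(x_n + h/2, w_n + (h/2)·k2); k4 = f(x_n + h, w_n + h·k3); w_{n+1} = w_n + (h/6)·(k1 + 2k2 + 2k3 + k4).
x=1.200000, w=2.130000:
  k1 = f(1.200000, 2.130000) = -0.362100
  k2 = f(1.335000, 2.081116) = -0.353790
  k3 = f(1.335000, 2.082238) = -0.353981
  k4 = f(1.470000, 2.034425) = -0.345852
  w ← 2.130000 + (0.27/6)·(k1 + 2k2 + 2k3 + k4) = 2.034443
x=1.470000, w=2.034443:
  k1 = f(1.470000, 2.034443) = -0.345855
  k2 = f(1.605000, 1.987752) = -0.337918
  k3 = f(1.605000, 1.988824) = -0.338100
  k4 = f(1.740000, 1.943156) = -0.330336
  w ← 2.034443 + (0.27/6)·(k1 + 2k2 + 2k3 + k4) = 1.943173
w(1.74) ≈ 1.9432

1.9432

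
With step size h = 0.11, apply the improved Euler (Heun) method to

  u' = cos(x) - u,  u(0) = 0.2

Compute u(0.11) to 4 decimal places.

0.2828

Heun: k1 = f(x_n, u_n); k2 = f(x_n + h, u_n + h·k1); u_{n+1} = u_n + (h/2)·(k1 + k2).
x=0.000000, u=0.200000:
  k1 = f(0.000000, 0.200000) = 0.800000
  k2 = f(0.110000, 0.288000) = 0.705956
  u ← 0.200000 + (0.11/2)·(0.800000 + 0.705956) = 0.282828
u(0.11) ≈ 0.2828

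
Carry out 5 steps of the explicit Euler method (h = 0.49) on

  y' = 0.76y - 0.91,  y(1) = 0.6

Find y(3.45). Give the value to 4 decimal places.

Euler: y_{n+1} = y_n + h·f(t_n, y_n).
t=1.000000, y=0.600000: f=-0.454000 → y ← 0.600000 + 0.49·(-0.454000) = 0.377540
t=1.490000, y=0.377540: f=-0.623070 → y ← 0.377540 + 0.49·(-0.623070) = 0.072236
t=1.980000, y=0.072236: f=-0.855101 → y ← 0.072236 + 0.49·(-0.855101) = -0.346763
t=2.470000, y=-0.346763: f=-1.173540 → y ← -0.346763 + 0.49·(-1.173540) = -0.921798
t=2.960000, y=-0.921798: f=-1.610567 → y ← -0.921798 + 0.49·(-1.610567) = -1.710976
y(3.45) ≈ -1.7110

-1.7110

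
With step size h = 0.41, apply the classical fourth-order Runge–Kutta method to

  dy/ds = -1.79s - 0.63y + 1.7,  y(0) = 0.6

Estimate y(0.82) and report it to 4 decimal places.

0.9362

RK4: k1 = f(s_n, y_n); k2 = f(s_n + h/2, y_n + (h/2)·k1); k3 = f(s_n + h/2, y_n + (h/2)·k2); k4 = f(s_n + h, y_n + h·k3); y_{n+1} = y_n + (h/6)·(k1 + 2k2 + 2k3 + k4).
s=0.000000, y=0.600000:
  k1 = f(0.000000, 0.600000) = 1.322000
  k2 = f(0.205000, 0.871010) = 0.784314
  k3 = f(0.205000, 0.760784) = 0.853756
  k4 = f(0.410000, 0.950040) = 0.367575
  y ← 0.600000 + (0.41/6)·(k1 + 2k2 + 2k3 + k4) = 0.939324
s=0.410000, y=0.939324:
  k1 = f(0.410000, 0.939324) = 0.374326
  k2 = f(0.615000, 1.016061) = -0.040968
  k3 = f(0.615000, 0.930925) = 0.012667
  k4 = f(0.820000, 0.944517) = -0.362846
  y ← 0.939324 + (0.41/6)·(k1 + 2k2 + 2k3 + k4) = 0.936240
y(0.82) ≈ 0.9362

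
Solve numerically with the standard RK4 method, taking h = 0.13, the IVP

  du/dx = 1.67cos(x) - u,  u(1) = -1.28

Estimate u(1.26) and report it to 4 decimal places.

RK4: k1 = f(x_n, u_n); k2 = f(x_n + h/2, u_n + (h/2)·k1); k3 = f(x_n + h/2, u_n + (h/2)·k2); k4 = f(x_n + h, u_n + h·k3); u_{n+1} = u_n + (h/6)·(k1 + 2k2 + 2k3 + k4).
x=1.000000, u=-1.280000:
  k1 = f(1.000000, -1.280000) = 2.182305
  k2 = f(1.065000, -1.138150) = 1.947272
  k3 = f(1.065000, -1.153427) = 1.962549
  k4 = f(1.130000, -1.024869) = 1.737390
  u ← -1.280000 + (0.13/6)·(k1 + 2k2 + 2k3 + k4) = -1.025648
x=1.130000, u=-1.025648:
  k1 = f(1.130000, -1.025648) = 1.738170
  k2 = f(1.195000, -0.912667) = 1.525579
  k3 = f(1.195000, -0.926485) = 1.539397
  k4 = f(1.260000, -0.825526) = 1.336240
  u ← -1.025648 + (0.13/6)·(k1 + 2k2 + 2k3 + k4) = -0.826220
u(1.26) ≈ -0.8262

-0.8262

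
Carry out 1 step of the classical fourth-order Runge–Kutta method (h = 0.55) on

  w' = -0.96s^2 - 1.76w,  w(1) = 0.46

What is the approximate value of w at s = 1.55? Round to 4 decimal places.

-0.4203

RK4: k1 = f(s_n, w_n); k2 = f(s_n + h/2, w_n + (h/2)·k1); k3 = f(s_n + h/2, w_n + (h/2)·k2); k4 = f(s_n + h, w_n + h·k3); w_{n+1} = w_n + (h/6)·(k1 + 2k2 + 2k3 + k4).
s=1.000000, w=0.460000:
  k1 = f(1.000000, 0.460000) = -1.769600
  k2 = f(1.275000, -0.026640) = -1.513714
  k3 = f(1.275000, 0.043729) = -1.637563
  k4 = f(1.550000, -0.440659) = -1.530839
  w ← 0.460000 + (0.55/6)·(k1 + 2k2 + 2k3 + k4) = -0.420274
w(1.55) ≈ -0.4203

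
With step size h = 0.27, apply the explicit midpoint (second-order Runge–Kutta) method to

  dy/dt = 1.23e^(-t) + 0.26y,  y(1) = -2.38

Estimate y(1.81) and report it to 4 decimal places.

-2.6541

Midpoint: k1 = f(t_n, y_n); k2 = f(t_n + h/2, y_n + (h/2)·k1); y_{n+1} = y_n + h·k2.
t=1.000000, y=-2.380000:
  k1 = f(1.000000, -2.380000) = -0.166308
  k2 = f(1.135000, -2.402452) = -0.229288
  y ← -2.380000 + 0.27·(-0.229288) = -2.441908
t=1.270000, y=-2.441908:
  k1 = f(1.270000, -2.441908) = -0.289473
  k2 = f(1.405000, -2.480987) = -0.343255
  y ← -2.441908 + 0.27·(-0.343255) = -2.534587
t=1.540000, y=-2.534587:
  k1 = f(1.540000, -2.534587) = -0.395304
  k2 = f(1.675000, -2.587953) = -0.442479
  y ← -2.534587 + 0.27·(-0.442479) = -2.654056
y(1.81) ≈ -2.6541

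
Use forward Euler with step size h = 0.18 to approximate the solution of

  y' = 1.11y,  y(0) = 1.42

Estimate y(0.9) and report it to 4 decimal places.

3.5305

Euler: y_{n+1} = y_n + h·f(s_n, y_n).
s=0.000000, y=1.420000: f=1.576200 → y ← 1.420000 + 0.18·1.576200 = 1.703716
s=0.180000, y=1.703716: f=1.891125 → y ← 1.703716 + 0.18·1.891125 = 2.044118
s=0.360000, y=2.044118: f=2.268971 → y ← 2.044118 + 0.18·2.268971 = 2.452533
s=0.540000, y=2.452533: f=2.722312 → y ← 2.452533 + 0.18·2.722312 = 2.942549
s=0.720000, y=2.942549: f=3.266230 → y ← 2.942549 + 0.18·3.266230 = 3.530471
y(0.9) ≈ 3.5305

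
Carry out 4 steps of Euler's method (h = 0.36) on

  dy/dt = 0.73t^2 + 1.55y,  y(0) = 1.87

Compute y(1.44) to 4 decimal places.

Euler: y_{n+1} = y_n + h·f(t_n, y_n).
t=0.000000, y=1.870000: f=2.898500 → y ← 1.870000 + 0.36·2.898500 = 2.913460
t=0.360000, y=2.913460: f=4.610471 → y ← 2.913460 + 0.36·4.610471 = 4.573230
t=0.720000, y=4.573230: f=7.466938 → y ← 4.573230 + 0.36·7.466938 = 7.261327
t=1.080000, y=7.261327: f=12.106529 → y ← 7.261327 + 0.36·12.106529 = 11.619678
y(1.44) ≈ 11.6197

11.6197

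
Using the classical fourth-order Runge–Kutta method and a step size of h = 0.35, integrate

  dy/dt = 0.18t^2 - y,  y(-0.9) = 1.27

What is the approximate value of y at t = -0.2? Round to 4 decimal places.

0.6579

RK4: k1 = f(t_n, y_n); k2 = f(t_n + h/2, y_n + (h/2)·k1); k3 = f(t_n + h/2, y_n + (h/2)·k2); k4 = f(t_n + h, y_n + h·k3); y_{n+1} = y_n + (h/6)·(k1 + 2k2 + 2k3 + k4).
t=-0.900000, y=1.270000:
  k1 = f(-0.900000, 1.270000) = -1.124200
  k2 = f(-0.725000, 1.073265) = -0.978653
  k3 = f(-0.725000, 1.098736) = -1.004123
  k4 = f(-0.550000, 0.918557) = -0.864107
  y ← 1.270000 + (0.35/6)·(k1 + 2k2 + 2k3 + k4) = 0.922692
t=-0.550000, y=0.922692:
  k1 = f(-0.550000, 0.922692) = -0.868242
  k2 = f(-0.375000, 0.770749) = -0.745437
  k3 = f(-0.375000, 0.792240) = -0.766928
  k4 = f(-0.200000, 0.654267) = -0.647067
  y ← 0.922692 + (0.35/6)·(k1 + 2k2 + 2k3 + k4) = 0.657856
y(-0.2) ≈ 0.6579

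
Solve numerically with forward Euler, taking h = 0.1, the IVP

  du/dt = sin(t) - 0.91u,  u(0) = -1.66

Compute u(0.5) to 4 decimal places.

Euler: u_{n+1} = u_n + h·f(t_n, u_n).
t=0.000000, u=-1.660000: f=1.510600 → u ← -1.660000 + 0.1·1.510600 = -1.508940
t=0.100000, u=-1.508940: f=1.472969 → u ← -1.508940 + 0.1·1.472969 = -1.361643
t=0.200000, u=-1.361643: f=1.437765 → u ← -1.361643 + 0.1·1.437765 = -1.217867
t=0.300000, u=-1.217867: f=1.403779 → u ← -1.217867 + 0.1·1.403779 = -1.077489
t=0.400000, u=-1.077489: f=1.369933 → u ← -1.077489 + 0.1·1.369933 = -0.940495
u(0.5) ≈ -0.9405

-0.9405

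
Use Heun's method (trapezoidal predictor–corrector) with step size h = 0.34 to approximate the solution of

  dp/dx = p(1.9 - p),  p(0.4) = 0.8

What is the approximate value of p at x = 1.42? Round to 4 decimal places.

1.5699

Heun: k1 = f(x_n, p_n); k2 = f(x_n + h, p_n + h·k1); p_{n+1} = p_n + (h/2)·(k1 + k2).
x=0.400000, p=0.800000:
  k1 = f(0.400000, 0.800000) = 0.880000
  k2 = f(0.740000, 1.099200) = 0.880239
  p ← 0.800000 + (0.34/2)·(0.880000 + 0.880239) = 1.099241
x=0.740000, p=1.099241:
  k1 = f(0.740000, 1.099241) = 0.880227
  k2 = f(1.080000, 1.398518) = 0.701332
  p ← 1.099241 + (0.34/2)·(0.880227 + 0.701332) = 1.368106
x=1.080000, p=1.368106:
  k1 = f(1.080000, 1.368106) = 0.727688
  k2 = f(1.420000, 1.615519) = 0.459584
  p ← 1.368106 + (0.34/2)·(0.727688 + 0.459584) = 1.569942
p(1.42) ≈ 1.5699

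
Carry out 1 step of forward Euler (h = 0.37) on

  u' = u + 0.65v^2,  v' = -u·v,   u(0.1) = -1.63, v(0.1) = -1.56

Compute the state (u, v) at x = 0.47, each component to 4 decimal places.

-1.6478, -2.5008

Euler on (u,v): u_{n+1} = u_n + h·u', v_{n+1} = v_n + h·v'.
0.100000: (-1.630000, -1.560000); f=(-0.048160, -2.542800) → (-1.647819, -2.500836)
(u(0.47), v(0.47)) ≈ (-1.6478, -2.5008)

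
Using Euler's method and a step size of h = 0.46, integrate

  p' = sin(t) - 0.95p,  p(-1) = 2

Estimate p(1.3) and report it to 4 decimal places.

Euler: p_{n+1} = p_n + h·f(t_n, p_n).
t=-1.000000, p=2.000000: f=-2.741471 → p ← 2.000000 + 0.46·(-2.741471) = 0.738923
t=-0.540000, p=0.738923: f=-1.216113 → p ← 0.738923 + 0.46·(-1.216113) = 0.179511
t=-0.080000, p=0.179511: f=-0.250450 → p ← 0.179511 + 0.46·(-0.250450) = 0.064304
t=0.380000, p=0.064304: f=0.309832 → p ← 0.064304 + 0.46·0.309832 = 0.206827
t=0.840000, p=0.206827: f=0.548158 → p ← 0.206827 + 0.46·0.548158 = 0.458979
p(1.3) ≈ 0.4590

0.4590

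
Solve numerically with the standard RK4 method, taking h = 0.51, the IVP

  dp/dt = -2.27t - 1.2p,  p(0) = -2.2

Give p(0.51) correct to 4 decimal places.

-1.4386

RK4: k1 = f(t_n, p_n); k2 = f(t_n + h/2, p_n + (h/2)·k1); k3 = f(t_n + h/2, p_n + (h/2)·k2); k4 = f(t_n + h, p_n + h·k3); p_{n+1} = p_n + (h/6)·(k1 + 2k2 + 2k3 + k4).
t=0.000000, p=-2.200000:
  k1 = f(0.000000, -2.200000) = 2.640000
  k2 = f(0.255000, -1.526800) = 1.253310
  k3 = f(0.255000, -1.880406) = 1.677637
  k4 = f(0.510000, -1.344405) = 0.455586
  p ← -2.200000 + (0.51/6)·(k1 + 2k2 + 2k3 + k4) = -1.438614
p(0.51) ≈ -1.4386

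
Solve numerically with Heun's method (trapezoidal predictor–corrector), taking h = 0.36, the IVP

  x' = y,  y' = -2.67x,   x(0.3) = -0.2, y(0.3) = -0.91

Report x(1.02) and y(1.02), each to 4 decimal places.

Heun on (x,y): k1 = f(t_n, state_n); k2 = f(t_n + h, state_n + h·k1); state_{n+1} = state_n + (h/2)·(k1 + k2).
0.300000: (-0.200000, -0.910000)
  k1 = (-0.910000, 0.534000)
  predictor → (-0.527600, -0.717760)
  k2 = (-0.717760, 1.408692)
  → (-0.492997, -0.560315)
0.660000: (-0.492997, -0.560315)
  k1 = (-0.560315, 1.316301)
  predictor → (-0.694710, -0.086447)
  k2 = (-0.086447, 1.854877)
  → (-0.609414, 0.010497)
(x(1.02), y(1.02)) ≈ (-0.6094, 0.0105)

-0.6094, 0.0105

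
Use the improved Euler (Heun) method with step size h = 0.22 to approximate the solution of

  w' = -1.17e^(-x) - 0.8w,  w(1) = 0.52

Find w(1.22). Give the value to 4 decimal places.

0.3595

Heun: k1 = f(x_n, w_n); k2 = f(x_n + h, w_n + h·k1); w_{n+1} = w_n + (h/2)·(k1 + k2).
x=1.000000, w=0.520000:
  k1 = f(1.000000, 0.520000) = -0.846419
  k2 = f(1.220000, 0.333788) = -0.612450
  w ← 0.520000 + (0.22/2)·(-0.846419 + (-0.612450)) = 0.359524
w(1.22) ≈ 0.3595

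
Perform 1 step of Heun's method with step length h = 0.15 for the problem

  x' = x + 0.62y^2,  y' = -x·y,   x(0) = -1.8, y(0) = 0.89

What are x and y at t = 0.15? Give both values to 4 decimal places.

Heun on (x,y): k1 = f(t_n, state_n); k2 = f(t_n + h, state_n + h·k1); state_{n+1} = state_n + (h/2)·(k1 + k2).
0.000000: (-1.800000, 0.890000)
  k1 = (-1.308898, 1.602000)
  predictor → (-1.996335, 1.130300)
  k2 = (-1.204236, 2.256457)
  → (-1.988485, 1.179384)
(x(0.15), y(0.15)) ≈ (-1.9885, 1.1794)

-1.9885, 1.1794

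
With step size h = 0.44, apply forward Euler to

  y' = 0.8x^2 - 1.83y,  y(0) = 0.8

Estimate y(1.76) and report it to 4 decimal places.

0.6702

Euler: y_{n+1} = y_n + h·f(x_n, y_n).
x=0.000000, y=0.800000: f=-1.464000 → y ← 0.800000 + 0.44·(-1.464000) = 0.155840
x=0.440000, y=0.155840: f=-0.130307 → y ← 0.155840 + 0.44·(-0.130307) = 0.098505
x=0.880000, y=0.098505: f=0.439256 → y ← 0.098505 + 0.44·0.439256 = 0.291778
x=1.320000, y=0.291778: f=0.859967 → y ← 0.291778 + 0.44·0.859967 = 0.670163
y(1.76) ≈ 0.6702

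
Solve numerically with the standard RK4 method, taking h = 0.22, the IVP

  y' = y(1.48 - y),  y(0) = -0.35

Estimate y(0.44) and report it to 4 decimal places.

RK4: k1 = f(x_n, y_n); k2 = f(x_n + h/2, y_n + (h/2)·k1); k3 = f(x_n + h/2, y_n + (h/2)·k2); k4 = f(x_n + h, y_n + h·k3); y_{n+1} = y_n + (h/6)·(k1 + 2k2 + 2k3 + k4).
x=0.000000, y=-0.350000:
  k1 = f(0.000000, -0.350000) = -0.640500
  k2 = f(0.110000, -0.420455) = -0.799056
  k3 = f(0.110000, -0.437896) = -0.839839
  k4 = f(0.220000, -0.534765) = -1.077425
  y ← -0.350000 + (0.22/6)·(k1 + 2k2 + 2k3 + k4) = -0.533176
x=0.220000, y=-0.533176:
  k1 = f(0.220000, -0.533176) = -1.073378
  k2 = f(0.330000, -0.651248) = -1.387970
  k3 = f(0.330000, -0.685853) = -1.485457
  k4 = f(0.440000, -0.859977) = -2.012325
  y ← -0.533176 + (0.22/6)·(k1 + 2k2 + 2k3 + k4) = -0.857037
y(0.44) ≈ -0.8570

-0.8570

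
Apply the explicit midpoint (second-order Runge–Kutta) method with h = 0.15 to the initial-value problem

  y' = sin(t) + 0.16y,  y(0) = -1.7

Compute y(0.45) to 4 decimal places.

Midpoint: k1 = f(t_n, y_n); k2 = f(t_n + h/2, y_n + (h/2)·k1); y_{n+1} = y_n + h·k2.
t=0.000000, y=-1.700000:
  k1 = f(0.000000, -1.700000) = -0.272000
  k2 = f(0.075000, -1.720400) = -0.200334
  y ← -1.700000 + 0.15·(-0.200334) = -1.730050
t=0.150000, y=-1.730050:
  k1 = f(0.150000, -1.730050) = -0.127370
  k2 = f(0.225000, -1.739603) = -0.055230
  y ← -1.730050 + 0.15·(-0.055230) = -1.738335
t=0.300000, y=-1.738335:
  k1 = f(0.300000, -1.738335) = 0.017387
  k2 = f(0.375000, -1.737031) = 0.088348
  y ← -1.738335 + 0.15·0.088348 = -1.725083
y(0.45) ≈ -1.7251

-1.7251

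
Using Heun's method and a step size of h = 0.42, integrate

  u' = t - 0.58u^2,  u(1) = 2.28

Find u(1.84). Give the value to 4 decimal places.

Heun: k1 = f(t_n, u_n); k2 = f(t_n + h, u_n + h·k1); u_{n+1} = u_n + (h/2)·(k1 + k2).
t=1.000000, u=2.280000:
  k1 = f(1.000000, 2.280000) = -2.015072
  k2 = f(1.420000, 1.433670) = 0.227863
  u ← 2.280000 + (0.42/2)·(-2.015072 + 0.227863) = 1.904686
t=1.420000, u=1.904686:
  k1 = f(1.420000, 1.904686) = -0.684141
  k2 = f(1.840000, 1.617347) = 0.322830
  u ← 1.904686 + (0.42/2)·(-0.684141 + 0.322830) = 1.828811
u(1.84) ≈ 1.8288

1.8288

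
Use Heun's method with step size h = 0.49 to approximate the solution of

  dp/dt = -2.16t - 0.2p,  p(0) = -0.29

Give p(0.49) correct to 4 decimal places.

-0.5223

Heun: k1 = f(t_n, p_n); k2 = f(t_n + h, p_n + h·k1); p_{n+1} = p_n + (h/2)·(k1 + k2).
t=0.000000, p=-0.290000:
  k1 = f(0.000000, -0.290000) = 0.058000
  k2 = f(0.490000, -0.261580) = -1.006084
  p ← -0.290000 + (0.49/2)·(0.058000 + (-1.006084)) = -0.522281
p(0.49) ≈ -0.5223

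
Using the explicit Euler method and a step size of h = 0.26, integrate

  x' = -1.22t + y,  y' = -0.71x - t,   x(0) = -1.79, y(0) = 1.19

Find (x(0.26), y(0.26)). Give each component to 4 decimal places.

-1.4806, 1.5204

Euler on (x,y): x_{n+1} = x_n + h·x', y_{n+1} = y_n + h·y'.
0.000000: (-1.790000, 1.190000); f=(1.190000, 1.270900) → (-1.480600, 1.520434)
(x(0.26), y(0.26)) ≈ (-1.4806, 1.5204)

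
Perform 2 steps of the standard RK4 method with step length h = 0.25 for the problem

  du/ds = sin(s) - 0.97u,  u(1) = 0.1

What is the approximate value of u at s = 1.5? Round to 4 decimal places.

RK4: k1 = f(s_n, u_n); k2 = f(s_n + h/2, u_n + (h/2)·k1); k3 = f(s_n + h/2, u_n + (h/2)·k2); k4 = f(s_n + h, u_n + h·k3); u_{n+1} = u_n + (h/6)·(k1 + 2k2 + 2k3 + k4).
s=1.000000, u=0.100000:
  k1 = f(1.000000, 0.100000) = 0.744471
  k2 = f(1.125000, 0.193059) = 0.715000
  k3 = f(1.125000, 0.189375) = 0.718574
  k4 = f(1.250000, 0.279643) = 0.677730
  u ← 0.100000 + (0.25/6)·(k1 + 2k2 + 2k3 + k4) = 0.278723
s=1.250000, u=0.278723:
  k1 = f(1.250000, 0.278723) = 0.678623
  k2 = f(1.375000, 0.363551) = 0.628249
  k3 = f(1.375000, 0.357254) = 0.634357
  k4 = f(1.500000, 0.437312) = 0.573302
  u ← 0.278723 + (0.25/6)·(k1 + 2k2 + 2k3 + k4) = 0.436104
u(1.5) ≈ 0.4361

0.4361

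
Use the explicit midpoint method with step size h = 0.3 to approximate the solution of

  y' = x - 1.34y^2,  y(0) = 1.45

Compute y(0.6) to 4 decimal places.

Midpoint: k1 = f(x_n, y_n); k2 = f(x_n + h/2, y_n + (h/2)·k1); y_{n+1} = y_n + h·k2.
x=0.000000, y=1.450000:
  k1 = f(0.000000, 1.450000) = -2.817350
  k2 = f(0.150000, 1.027397) = -1.264431
  y ← 1.450000 + 0.3·(-1.264431) = 1.070671
x=0.300000, y=1.070671:
  k1 = f(0.300000, 1.070671) = -1.236090
  k2 = f(0.450000, 0.885257) = -0.600132
  y ← 1.070671 + 0.3·(-0.600132) = 0.890631
y(0.6) ≈ 0.8906

0.8906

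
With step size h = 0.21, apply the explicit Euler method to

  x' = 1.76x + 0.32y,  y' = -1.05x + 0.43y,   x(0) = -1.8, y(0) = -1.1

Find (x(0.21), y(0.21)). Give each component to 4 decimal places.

Euler on (x,y): x_{n+1} = x_n + h·x', y_{n+1} = y_n + h·y'.
0.000000: (-1.800000, -1.100000); f=(-3.520000, 1.417000) → (-2.539200, -0.802430)
(x(0.21), y(0.21)) ≈ (-2.5392, -0.8024)

-2.5392, -0.8024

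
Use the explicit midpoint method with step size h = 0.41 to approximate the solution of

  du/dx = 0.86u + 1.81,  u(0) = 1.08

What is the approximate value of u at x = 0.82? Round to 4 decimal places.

Midpoint: k1 = f(x_n, u_n); k2 = f(x_n + h/2, u_n + (h/2)·k1); u_{n+1} = u_n + h·k2.
x=0.000000, u=1.080000:
  k1 = f(0.000000, 1.080000) = 2.738800
  k2 = f(0.205000, 1.641454) = 3.221650
  u ← 1.080000 + 0.41·3.221650 = 2.400877
x=0.410000, u=2.400877:
  k1 = f(0.410000, 2.400877) = 3.874754
  k2 = f(0.615000, 3.195201) = 4.557873
  u ← 2.400877 + 0.41·4.557873 = 4.269605
u(0.82) ≈ 4.2696

4.2696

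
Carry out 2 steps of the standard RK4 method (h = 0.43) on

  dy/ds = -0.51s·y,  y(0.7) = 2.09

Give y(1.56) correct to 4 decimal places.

1.2732

RK4: k1 = f(s_n, y_n); k2 = f(s_n + h/2, y_n + (h/2)·k1); k3 = f(s_n + h/2, y_n + (h/2)·k2); k4 = f(s_n + h, y_n + h·k3); y_{n+1} = y_n + (h/6)·(k1 + 2k2 + 2k3 + k4).
s=0.700000, y=2.090000:
  k1 = f(0.700000, 2.090000) = -0.746130
  k2 = f(0.915000, 1.929582) = -0.900439
  k3 = f(0.915000, 1.896406) = -0.884958
  k4 = f(1.130000, 1.709468) = -0.985167
  y ← 2.090000 + (0.43/6)·(k1 + 2k2 + 2k3 + k4) = 1.710017
s=1.130000, y=1.710017:
  k1 = f(1.130000, 1.710017) = -0.985483
  k2 = f(1.345000, 1.498138) = -1.027648
  k3 = f(1.345000, 1.489073) = -1.021429
  k4 = f(1.560000, 1.270802) = -1.011050
  y ← 1.710017 + (0.43/6)·(k1 + 2k2 + 2k3 + k4) = 1.273231
y(1.56) ≈ 1.2732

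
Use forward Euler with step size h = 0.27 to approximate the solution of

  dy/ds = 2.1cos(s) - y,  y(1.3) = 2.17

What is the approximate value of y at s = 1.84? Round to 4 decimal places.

Euler: y_{n+1} = y_n + h·f(s_n, y_n).
s=1.300000, y=2.170000: f=-1.608252 → y ← 2.170000 + 0.27·(-1.608252) = 1.735772
s=1.570000, y=1.735772: f=-1.734100 → y ← 1.735772 + 0.27·(-1.734100) = 1.267565
y(1.84) ≈ 1.2676

1.2676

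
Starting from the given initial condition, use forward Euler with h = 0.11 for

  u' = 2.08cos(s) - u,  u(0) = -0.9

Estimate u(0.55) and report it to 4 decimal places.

0.3778

Euler: u_{n+1} = u_n + h·f(s_n, u_n).
s=0.000000, u=-0.900000: f=2.980000 → u ← -0.900000 + 0.11·2.980000 = -0.572200
s=0.110000, u=-0.572200: f=2.639629 → u ← -0.572200 + 0.11·2.639629 = -0.281841
s=0.220000, u=-0.281841: f=2.311708 → u ← -0.281841 + 0.11·2.311708 = -0.027553
s=0.330000, u=-0.027553: f=1.995321 → u ← -0.027553 + 0.11·1.995321 = 0.191932
s=0.440000, u=0.191932: f=1.689951 → u ← 0.191932 + 0.11·1.689951 = 0.377827
u(0.55) ≈ 0.3778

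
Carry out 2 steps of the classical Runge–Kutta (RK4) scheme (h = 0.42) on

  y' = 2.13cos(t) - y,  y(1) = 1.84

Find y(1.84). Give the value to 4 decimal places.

RK4: k1 = f(t_n, y_n); k2 = f(t_n + h/2, y_n + (h/2)·k1); k3 = f(t_n + h/2, y_n + (h/2)·k2); k4 = f(t_n + h, y_n + h·k3); y_{n+1} = y_n + (h/6)·(k1 + 2k2 + 2k3 + k4).
t=1.000000, y=1.840000:
  k1 = f(1.000000, 1.840000) = -0.689156
  k2 = f(1.210000, 1.695277) = -0.943346
  k3 = f(1.210000, 1.641897) = -0.889966
  k4 = f(1.420000, 1.466214) = -1.146234
  y ← 1.840000 + (0.42/6)·(k1 + 2k2 + 2k3 + k4) = 1.454859
t=1.420000, y=1.454859:
  k1 = f(1.420000, 1.454859) = -1.134879
  k2 = f(1.630000, 1.216534) = -1.342565
  k3 = f(1.630000, 1.172920) = -1.298951
  k4 = f(1.840000, 0.909300) = -1.475803
  y ← 1.454859 + (0.42/6)·(k1 + 2k2 + 2k3 + k4) = 0.902299
y(1.84) ≈ 0.9023

0.9023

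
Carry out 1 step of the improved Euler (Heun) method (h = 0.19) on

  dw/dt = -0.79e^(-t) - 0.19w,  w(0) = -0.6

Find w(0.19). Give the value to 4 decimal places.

Heun: k1 = f(t_n, w_n); k2 = f(t_n + h, w_n + h·k1); w_{n+1} = w_n + (h/2)·(k1 + k2).
t=0.000000, w=-0.600000:
  k1 = f(0.000000, -0.600000) = -0.676000
  k2 = f(0.190000, -0.728440) = -0.514894
  w ← -0.600000 + (0.19/2)·(-0.676000 + (-0.514894)) = -0.713135
w(0.19) ≈ -0.7131

-0.7131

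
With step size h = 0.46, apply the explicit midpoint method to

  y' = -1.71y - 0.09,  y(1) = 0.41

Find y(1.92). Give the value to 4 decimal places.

0.0738

Midpoint: k1 = f(s_n, y_n); k2 = f(s_n + h/2, y_n + (h/2)·k1); y_{n+1} = y_n + h·k2.
s=1.000000, y=0.410000:
  k1 = f(1.000000, 0.410000) = -0.791100
  k2 = f(1.230000, 0.228047) = -0.479960
  y ← 0.410000 + 0.46·(-0.479960) = 0.189218
s=1.460000, y=0.189218:
  k1 = f(1.460000, 0.189218) = -0.413563
  k2 = f(1.690000, 0.094099) = -0.250909
  y ← 0.189218 + 0.46·(-0.250909) = 0.073800
y(1.92) ≈ 0.0738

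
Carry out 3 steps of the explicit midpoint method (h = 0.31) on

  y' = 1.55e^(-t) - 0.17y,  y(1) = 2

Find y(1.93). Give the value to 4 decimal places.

2.0207

Midpoint: k1 = f(t_n, y_n); k2 = f(t_n + h/2, y_n + (h/2)·k1); y_{n+1} = y_n + h·k2.
t=1.000000, y=2.000000:
  k1 = f(1.000000, 2.000000) = 0.230213
  k2 = f(1.155000, 2.035683) = 0.142273
  y ← 2.000000 + 0.31·0.142273 = 2.044105
t=1.310000, y=2.044105:
  k1 = f(1.310000, 2.044105) = 0.070723
  k2 = f(1.465000, 2.055067) = 0.008810
  y ← 2.044105 + 0.31·0.008810 = 2.046836
t=1.620000, y=2.046836:
  k1 = f(1.620000, 2.046836) = -0.041219
  k2 = f(1.775000, 2.040447) = -0.084177
  y ← 2.046836 + 0.31·(-0.084177) = 2.020741
y(1.93) ≈ 2.0207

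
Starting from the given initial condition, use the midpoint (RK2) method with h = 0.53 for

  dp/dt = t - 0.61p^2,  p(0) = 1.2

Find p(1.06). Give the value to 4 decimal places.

Midpoint: k1 = f(t_n, p_n); k2 = f(t_n + h/2, p_n + (h/2)·k1); p_{n+1} = p_n + h·k2.
t=0.000000, p=1.200000:
  k1 = f(0.000000, 1.200000) = -0.878400
  k2 = f(0.265000, 0.967224) = -0.305669
  p ← 1.200000 + 0.53·(-0.305669) = 1.037996
t=0.530000, p=1.037996:
  k1 = f(0.530000, 1.037996) = -0.127235
  k2 = f(0.795000, 1.004278) = 0.179769
  p ← 1.037996 + 0.53·0.179769 = 1.133273
p(1.06) ≈ 1.1333

1.1333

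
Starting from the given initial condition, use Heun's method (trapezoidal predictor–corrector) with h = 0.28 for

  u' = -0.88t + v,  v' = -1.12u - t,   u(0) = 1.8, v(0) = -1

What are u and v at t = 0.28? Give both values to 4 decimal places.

Heun on (u,v): k1 = f(t_n, state_n); k2 = f(t_n + h, state_n + h·k1); state_{n+1} = state_n + (h/2)·(k1 + k2).
0.000000: (1.800000, -1.000000)
  k1 = (-1.000000, -2.016000)
  predictor → (1.520000, -1.564480)
  k2 = (-1.810880, -1.982400)
  → (1.406477, -1.559776)
(u(0.28), v(0.28)) ≈ (1.4065, -1.5598)

1.4065, -1.5598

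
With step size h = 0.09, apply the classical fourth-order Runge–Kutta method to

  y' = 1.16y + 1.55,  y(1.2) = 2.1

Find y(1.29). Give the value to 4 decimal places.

2.4781

RK4: k1 = f(s_n, y_n); k2 = f(s_n + h/2, y_n + (h/2)·k1); k3 = f(s_n + h/2, y_n + (h/2)·k2); k4 = f(s_n + h, y_n + h·k3); y_{n+1} = y_n + (h/6)·(k1 + 2k2 + 2k3 + k4).
s=1.200000, y=2.100000:
  k1 = f(1.200000, 2.100000) = 3.986000
  k2 = f(1.245000, 2.279370) = 4.194069
  k3 = f(1.245000, 2.288733) = 4.204930
  k4 = f(1.290000, 2.478444) = 4.424995
  y ← 2.100000 + (0.09/6)·(k1 + 2k2 + 2k3 + k4) = 2.478135
y(1.29) ≈ 2.4781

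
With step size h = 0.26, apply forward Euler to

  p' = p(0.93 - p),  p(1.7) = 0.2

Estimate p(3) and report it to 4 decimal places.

Euler: p_{n+1} = p_n + h·f(t_n, p_n).
t=1.700000, p=0.200000: f=0.146000 → p ← 0.200000 + 0.26·0.146000 = 0.237960
t=1.960000, p=0.237960: f=0.164678 → p ← 0.237960 + 0.26·0.164678 = 0.280776
t=2.220000, p=0.280776: f=0.182287 → p ← 0.280776 + 0.26·0.182287 = 0.328171
t=2.480000, p=0.328171: f=0.197503 → p ← 0.328171 + 0.26·0.197503 = 0.379521
t=2.740000, p=0.379521: f=0.208918 → p ← 0.379521 + 0.26·0.208918 = 0.433840
p(3) ≈ 0.4338

0.4338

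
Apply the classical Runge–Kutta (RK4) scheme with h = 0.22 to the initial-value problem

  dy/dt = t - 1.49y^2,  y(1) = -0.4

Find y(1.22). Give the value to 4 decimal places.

-0.1868

RK4: k1 = f(t_n, y_n); k2 = f(t_n + h/2, y_n + (h/2)·k1); k3 = f(t_n + h/2, y_n + (h/2)·k2); k4 = f(t_n + h, y_n + h·k3); y_{n+1} = y_n + (h/6)·(k1 + 2k2 + 2k3 + k4).
t=1.000000, y=-0.400000:
  k1 = f(1.000000, -0.400000) = 0.761600
  k2 = f(1.110000, -0.316224) = 0.961004
  k3 = f(1.110000, -0.294290) = 0.980957
  k4 = f(1.220000, -0.184190) = 1.169451
  y ← -0.400000 + (0.22/6)·(k1 + 2k2 + 2k3 + k4) = -0.186784
y(1.22) ≈ -0.1868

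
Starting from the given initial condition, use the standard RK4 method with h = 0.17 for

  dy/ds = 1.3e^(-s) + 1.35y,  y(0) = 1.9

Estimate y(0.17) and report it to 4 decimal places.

RK4: k1 = f(s_n, y_n); k2 = f(s_n + h/2, y_n + (h/2)·k1); k3 = f(s_n + h/2, y_n + (h/2)·k2); k4 = f(s_n + h, y_n + h·k3); y_{n+1} = y_n + (h/6)·(k1 + 2k2 + 2k3 + k4).
s=0.000000, y=1.900000:
  k1 = f(0.000000, 1.900000) = 3.865000
  k2 = f(0.085000, 2.228525) = 4.202575
  k3 = f(0.085000, 2.257219) = 4.241311
  k4 = f(0.170000, 2.621023) = 4.635145
  y ← 1.900000 + (0.17/6)·(k1 + 2k2 + 2k3 + k4) = 2.619324
y(0.17) ≈ 2.6193

2.6193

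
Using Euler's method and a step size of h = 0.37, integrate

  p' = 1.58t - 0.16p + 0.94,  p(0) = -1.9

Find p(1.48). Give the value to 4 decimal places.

Euler: p_{n+1} = p_n + h·f(t_n, p_n).
t=0.000000, p=-1.900000: f=1.244000 → p ← -1.900000 + 0.37·1.244000 = -1.439720
t=0.370000, p=-1.439720: f=1.754955 → p ← -1.439720 + 0.37·1.754955 = -0.790387
t=0.740000, p=-0.790387: f=2.235662 → p ← -0.790387 + 0.37·2.235662 = 0.036808
t=1.110000, p=0.036808: f=2.687911 → p ← 0.036808 + 0.37·2.687911 = 1.031335
p(1.48) ≈ 1.0313

1.0313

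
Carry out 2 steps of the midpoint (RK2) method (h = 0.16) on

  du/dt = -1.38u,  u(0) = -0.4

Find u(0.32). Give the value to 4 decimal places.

Midpoint: k1 = f(t_n, u_n); k2 = f(t_n + h/2, u_n + (h/2)·k1); u_{n+1} = u_n + h·k2.
t=0.000000, u=-0.400000:
  k1 = f(0.000000, -0.400000) = 0.552000
  k2 = f(0.080000, -0.355840) = 0.491059
  u ← -0.400000 + 0.16·0.491059 = -0.321431
t=0.160000, u=-0.321431:
  k1 = f(0.160000, -0.321431) = 0.443574
  k2 = f(0.240000, -0.285945) = 0.394604
  u ← -0.321431 + 0.16·0.394604 = -0.258294
u(0.32) ≈ -0.2583

-0.2583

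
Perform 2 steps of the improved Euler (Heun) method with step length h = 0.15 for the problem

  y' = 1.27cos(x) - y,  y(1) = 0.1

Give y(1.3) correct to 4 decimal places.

Heun: k1 = f(x_n, y_n); k2 = f(x_n + h, y_n + h·k1); y_{n+1} = y_n + (h/2)·(k1 + k2).
x=1.000000, y=0.100000:
  k1 = f(1.000000, 0.100000) = 0.586184
  k2 = f(1.150000, 0.187928) = 0.330851
  y ← 0.100000 + (0.15/2)·(0.586184 + 0.330851) = 0.168778
x=1.150000, y=0.168778:
  k1 = f(1.150000, 0.168778) = 0.350001
  k2 = f(1.300000, 0.221278) = 0.118446
  y ← 0.168778 + (0.15/2)·(0.350001 + 0.118446) = 0.203911
y(1.3) ≈ 0.2039

0.2039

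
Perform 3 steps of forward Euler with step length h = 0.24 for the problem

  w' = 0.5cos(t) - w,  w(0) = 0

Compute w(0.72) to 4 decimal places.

Euler: w_{n+1} = w_n + h·f(t_n, w_n).
t=0.000000, w=0.000000: f=0.500000 → w ← 0.000000 + 0.24·0.500000 = 0.120000
t=0.240000, w=0.120000: f=0.365669 → w ← 0.120000 + 0.24·0.365669 = 0.207761
t=0.480000, w=0.207761: f=0.235737 → w ← 0.207761 + 0.24·0.235737 = 0.264337
w(0.72) ≈ 0.2643

0.2643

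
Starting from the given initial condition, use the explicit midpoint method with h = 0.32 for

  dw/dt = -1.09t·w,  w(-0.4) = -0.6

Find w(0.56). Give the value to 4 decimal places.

Midpoint: k1 = f(t_n, w_n); k2 = f(t_n + h/2, w_n + (h/2)·k1); w_{n+1} = w_n + h·k2.
t=-0.400000, w=-0.600000:
  k1 = f(-0.400000, -0.600000) = -0.261600
  k2 = f(-0.240000, -0.641856) = -0.167910
  w ← -0.600000 + 0.32·(-0.167910) = -0.653731
t=-0.080000, w=-0.653731:
  k1 = f(-0.080000, -0.653731) = -0.057005
  k2 = f(0.080000, -0.662852) = 0.057801
  w ← -0.653731 + 0.32·0.057801 = -0.635235
t=0.240000, w=-0.635235:
  k1 = f(0.240000, -0.635235) = 0.166177
  k2 = f(0.400000, -0.608646) = 0.265370
  w ← -0.635235 + 0.32·0.265370 = -0.550316
w(0.56) ≈ -0.5503

-0.5503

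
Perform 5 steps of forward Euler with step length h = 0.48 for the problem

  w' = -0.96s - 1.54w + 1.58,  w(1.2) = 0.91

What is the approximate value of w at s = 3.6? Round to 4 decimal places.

Euler: w_{n+1} = w_n + h·f(s_n, w_n).
s=1.200000, w=0.910000: f=-0.973400 → w ← 0.910000 + 0.48·(-0.973400) = 0.442768
s=1.680000, w=0.442768: f=-0.714663 → w ← 0.442768 + 0.48·(-0.714663) = 0.099730
s=2.160000, w=0.099730: f=-0.647184 → w ← 0.099730 + 0.48·(-0.647184) = -0.210918
s=2.640000, w=-0.210918: f=-0.629586 → w ← -0.210918 + 0.48·(-0.629586) = -0.513120
s=3.120000, w=-0.513120: f=-0.624996 → w ← -0.513120 + 0.48·(-0.624996) = -0.813118
w(3.6) ≈ -0.8131

-0.8131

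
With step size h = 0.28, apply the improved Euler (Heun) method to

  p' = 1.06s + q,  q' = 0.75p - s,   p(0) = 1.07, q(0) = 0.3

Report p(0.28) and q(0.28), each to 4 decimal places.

Heun on (p,q): k1 = f(s_n, state_n); k2 = f(s_n + h, state_n + h·k1); state_{n+1} = state_n + (h/2)·(k1 + k2).
0.000000: (1.070000, 0.300000)
  k1 = (0.300000, 0.802500)
  predictor → (1.154000, 0.524700)
  k2 = (0.821500, 0.585500)
  → (1.227010, 0.494320)
(p(0.28), q(0.28)) ≈ (1.2270, 0.4943)

1.2270, 0.4943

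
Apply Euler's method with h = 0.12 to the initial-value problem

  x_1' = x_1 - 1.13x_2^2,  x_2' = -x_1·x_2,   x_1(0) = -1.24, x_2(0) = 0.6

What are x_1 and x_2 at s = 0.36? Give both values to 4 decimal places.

-1.9641, 0.9706

Euler on (x_1,x_2): x_1_{n+1} = x_1_n + h·x_1', x_2_{n+1} = x_2_n + h·x_2'.
0.000000: (-1.240000, 0.600000); f=(-1.646800, 0.744000) → (-1.437616, 0.689280)
0.120000: (-1.437616, 0.689280); f=(-1.974487, 0.990920) → (-1.674554, 0.808190)
0.240000: (-1.674554, 0.808190); f=(-2.412638, 1.353359) → (-1.964071, 0.970593)
(x_1(0.36), x_2(0.36)) ≈ (-1.9641, 0.9706)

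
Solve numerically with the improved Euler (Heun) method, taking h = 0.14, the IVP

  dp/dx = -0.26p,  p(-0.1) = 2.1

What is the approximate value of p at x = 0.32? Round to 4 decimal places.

Heun: k1 = f(x_n, p_n); k2 = f(x_n + h, p_n + h·k1); p_{n+1} = p_n + (h/2)·(k1 + k2).
x=-0.100000, p=2.100000:
  k1 = f(-0.100000, 2.100000) = -0.546000
  k2 = f(0.040000, 2.023560) = -0.526126
  p ← 2.100000 + (0.14/2)·(-0.546000 + (-0.526126)) = 2.024951
x=0.040000, p=2.024951:
  k1 = f(0.040000, 2.024951) = -0.526487
  k2 = f(0.180000, 1.951243) = -0.507323
  p ← 2.024951 + (0.14/2)·(-0.526487 + (-0.507323)) = 1.952584
x=0.180000, p=1.952584:
  k1 = f(0.180000, 1.952584) = -0.507672
  k2 = f(0.320000, 1.881510) = -0.489193
  p ← 1.952584 + (0.14/2)·(-0.507672 + (-0.489193)) = 1.882804
p(0.32) ≈ 1.8828

1.8828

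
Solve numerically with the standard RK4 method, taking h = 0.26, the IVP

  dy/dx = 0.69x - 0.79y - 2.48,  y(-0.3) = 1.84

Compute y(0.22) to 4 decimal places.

0.1561

RK4: k1 = f(x_n, y_n); k2 = f(x_n + h/2, y_n + (h/2)·k1); k3 = f(x_n + h/2, y_n + (h/2)·k2); k4 = f(x_n + h, y_n + h·k3); y_{n+1} = y_n + (h/6)·(k1 + 2k2 + 2k3 + k4).
x=-0.300000, y=1.840000:
  k1 = f(-0.300000, 1.840000) = -4.140600
  k2 = f(-0.170000, 1.301722) = -3.625660
  k3 = f(-0.170000, 1.368664) = -3.678545
  k4 = f(-0.040000, 0.883578) = -3.205627
  y ← 1.840000 + (0.26/6)·(k1 + 2k2 + 2k3 + k4) = 0.888632
x=-0.040000, y=0.888632:
  k1 = f(-0.040000, 0.888632) = -3.209620
  k2 = f(0.090000, 0.471382) = -2.790292
  k3 = f(0.090000, 0.525894) = -2.833357
  k4 = f(0.220000, 0.151960) = -2.448248
  y ← 0.888632 + (0.26/6)·(k1 + 2k2 + 2k3 + k4) = 0.156075
y(0.22) ≈ 0.1561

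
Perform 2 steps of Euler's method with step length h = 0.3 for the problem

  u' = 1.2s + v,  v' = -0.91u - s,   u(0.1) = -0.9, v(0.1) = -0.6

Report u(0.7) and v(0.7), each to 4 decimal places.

-1.0153, -0.2193

Euler on (u,v): u_{n+1} = u_n + h·u', v_{n+1} = v_n + h·v'.
0.100000: (-0.900000, -0.600000); f=(-0.480000, 0.719000) → (-1.044000, -0.384300)
0.400000: (-1.044000, -0.384300); f=(0.095700, 0.550040) → (-1.015290, -0.219288)
(u(0.7), v(0.7)) ≈ (-1.0153, -0.2193)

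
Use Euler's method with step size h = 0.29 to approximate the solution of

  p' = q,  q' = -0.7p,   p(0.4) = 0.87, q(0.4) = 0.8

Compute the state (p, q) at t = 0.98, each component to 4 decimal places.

Euler on (p,q): p_{n+1} = p_n + h·p', q_{n+1} = q_n + h·q'.
0.400000: (0.870000, 0.800000); f=(0.800000, -0.609000) → (1.102000, 0.623390)
0.690000: (1.102000, 0.623390); f=(0.623390, -0.771400) → (1.282783, 0.399684)
(p(0.98), q(0.98)) ≈ (1.2828, 0.3997)

1.2828, 0.3997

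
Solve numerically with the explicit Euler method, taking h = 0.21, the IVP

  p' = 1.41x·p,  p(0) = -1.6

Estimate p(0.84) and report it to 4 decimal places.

Euler: p_{n+1} = p_n + h·f(x_n, p_n).
x=0.000000, p=-1.600000: f=0.000000 → p ← -1.600000 + 0.21·0.000000 = -1.600000
x=0.210000, p=-1.600000: f=-0.473760 → p ← -1.600000 + 0.21·(-0.473760) = -1.699490
x=0.420000, p=-1.699490: f=-1.006438 → p ← -1.699490 + 0.21·(-1.006438) = -1.910842
x=0.630000, p=-1.910842: f=-1.697401 → p ← -1.910842 + 0.21·(-1.697401) = -2.267296
p(0.84) ≈ -2.2673

-2.2673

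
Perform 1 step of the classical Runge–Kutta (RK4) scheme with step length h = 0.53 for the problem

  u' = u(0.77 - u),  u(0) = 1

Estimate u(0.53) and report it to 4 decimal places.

RK4: k1 = f(t_n, u_n); k2 = f(t_n + h/2, u_n + (h/2)·k1); k3 = f(t_n + h/2, u_n + (h/2)·k2); k4 = f(t_n + h, u_n + h·k3); u_{n+1} = u_n + (h/6)·(k1 + 2k2 + 2k3 + k4).
t=0.000000, u=1.000000:
  k1 = f(0.000000, 1.000000) = -0.230000
  k2 = f(0.265000, 0.939050) = -0.158746
  k3 = f(0.265000, 0.957932) = -0.180026
  k4 = f(0.530000, 0.904586) = -0.121745
  u ← 1.000000 + (0.53/6)·(k1 + 2k2 + 2k3 + k4) = 0.909079
u(0.53) ≈ 0.9091

0.9091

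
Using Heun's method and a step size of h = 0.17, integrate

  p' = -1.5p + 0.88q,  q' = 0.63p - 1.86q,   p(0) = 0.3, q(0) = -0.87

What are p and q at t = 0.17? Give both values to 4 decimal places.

0.1427, -0.6224

Heun on (p,q): k1 = f(t_n, state_n); k2 = f(t_n + h, state_n + h·k1); state_{n+1} = state_n + (h/2)·(k1 + k2).
0.000000: (0.300000, -0.870000)
  k1 = (-1.215600, 1.807200)
  predictor → (0.093348, -0.562776)
  k2 = (-0.635265, 1.105573)
  → (0.142676, -0.622414)
(p(0.17), q(0.17)) ≈ (0.1427, -0.6224)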